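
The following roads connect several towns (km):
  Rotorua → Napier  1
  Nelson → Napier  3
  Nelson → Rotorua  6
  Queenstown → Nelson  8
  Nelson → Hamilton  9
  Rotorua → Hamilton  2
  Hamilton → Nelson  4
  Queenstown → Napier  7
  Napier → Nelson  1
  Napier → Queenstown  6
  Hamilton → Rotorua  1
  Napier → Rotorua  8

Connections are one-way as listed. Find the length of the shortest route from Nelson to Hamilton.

Routes from Nelson to Hamilton:
Nelson -> Rotorua -> Hamilton: 6 + 2 = 8
Nelson -> Hamilton: 9
Nelson -> Napier -> Rotorua -> Hamilton: 3 + 8 + 2 = 13
Shortest: 8 km.

8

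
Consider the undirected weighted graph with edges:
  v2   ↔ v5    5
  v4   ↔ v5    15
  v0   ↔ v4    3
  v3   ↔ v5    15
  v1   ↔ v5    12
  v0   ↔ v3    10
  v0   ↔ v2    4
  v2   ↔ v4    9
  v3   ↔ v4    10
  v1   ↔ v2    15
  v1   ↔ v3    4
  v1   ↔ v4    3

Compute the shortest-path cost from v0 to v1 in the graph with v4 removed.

Comparing a few candidate routes:
v0 → v3 → v1: 10 + 4 = 14
v0 → v2 → v5 → v3 → v1: 4 + 5 + 15 + 4 = 28
v0 → v2 → v5 → v1: 4 + 5 + 12 = 21
v0 → v2 → v1: 4 + 15 = 19
v0 → v3 → v5 → v1: 10 + 15 + 12 = 37
Shortest: 14.

14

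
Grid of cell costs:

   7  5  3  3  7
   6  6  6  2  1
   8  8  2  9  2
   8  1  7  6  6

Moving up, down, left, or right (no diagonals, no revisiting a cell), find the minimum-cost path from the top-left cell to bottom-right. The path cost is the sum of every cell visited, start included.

29

Take [0,0] [0,1] [0,2] [0,3] [1,3] [1,4] [2,4] [3,4] for a total of 7 + 5 + 3 + 3 + 2 + 1 + 2 + 6 = 29.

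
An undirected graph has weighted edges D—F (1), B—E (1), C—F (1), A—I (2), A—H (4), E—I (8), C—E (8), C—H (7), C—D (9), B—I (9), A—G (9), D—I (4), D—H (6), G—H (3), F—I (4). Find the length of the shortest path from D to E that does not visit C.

12

Checking several routes:
D - F - I - B - E: 1 + 4 + 9 + 1 = 15
D - F - I - E: 1 + 4 + 8 = 13
D - I - B - E: 4 + 9 + 1 = 14
D - I - E: 4 + 8 = 12
Shortest: 12.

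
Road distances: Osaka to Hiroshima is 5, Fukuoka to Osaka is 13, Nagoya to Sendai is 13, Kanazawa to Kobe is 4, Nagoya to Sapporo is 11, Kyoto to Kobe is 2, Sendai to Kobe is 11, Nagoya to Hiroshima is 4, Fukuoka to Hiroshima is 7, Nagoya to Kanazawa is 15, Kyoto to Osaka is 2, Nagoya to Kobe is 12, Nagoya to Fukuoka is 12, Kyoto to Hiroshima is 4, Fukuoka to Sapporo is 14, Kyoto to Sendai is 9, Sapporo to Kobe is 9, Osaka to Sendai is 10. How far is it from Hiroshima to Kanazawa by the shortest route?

Some routes from Hiroshima to Kanazawa:
Hiroshima-Nagoya-Sapporo-Kobe-Kanazawa: 4 + 11 + 9 + 4 = 28
Hiroshima-Nagoya-Kobe-Kanazawa: 4 + 12 + 4 = 20
Hiroshima-Nagoya-Kanazawa: 4 + 15 = 19
Hiroshima-Osaka-Kyoto-Kobe-Kanazawa: 5 + 2 + 2 + 4 = 13
Hiroshima-Kyoto-Kobe-Kanazawa: 4 + 2 + 4 = 10
Shortest: 10.

10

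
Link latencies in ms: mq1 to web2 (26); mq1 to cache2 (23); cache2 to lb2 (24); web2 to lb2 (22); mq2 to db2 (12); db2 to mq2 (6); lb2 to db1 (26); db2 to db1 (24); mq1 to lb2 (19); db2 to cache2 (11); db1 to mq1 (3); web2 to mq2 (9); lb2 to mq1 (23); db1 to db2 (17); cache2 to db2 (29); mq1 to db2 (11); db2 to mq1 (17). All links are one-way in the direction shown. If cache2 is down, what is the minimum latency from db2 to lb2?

Routes from db2 to lb2 avoiding cache2:
db2 → db1 → mq1 → lb2: 24 + 3 + 19 = 46
db2 → mq1 → lb2: 17 + 19 = 36
db2 → db1 → mq1 → web2 → lb2: 24 + 3 + 26 + 22 = 75
db2 → mq1 → web2 → lb2: 17 + 26 + 22 = 65
The minimum is 36 ms.

36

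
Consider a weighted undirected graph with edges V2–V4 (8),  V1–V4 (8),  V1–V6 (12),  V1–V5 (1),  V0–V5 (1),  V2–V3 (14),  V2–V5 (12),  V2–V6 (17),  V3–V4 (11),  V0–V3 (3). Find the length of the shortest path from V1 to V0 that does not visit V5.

A few of the V1→V0 routes:
V1→V4→V2→V3→V0: 8 + 8 + 14 + 3 = 33
V1→V6→V2→V3→V0: 12 + 17 + 14 + 3 = 46
V1→V4→V3→V0: 8 + 11 + 3 = 22
Best route has total 22.

22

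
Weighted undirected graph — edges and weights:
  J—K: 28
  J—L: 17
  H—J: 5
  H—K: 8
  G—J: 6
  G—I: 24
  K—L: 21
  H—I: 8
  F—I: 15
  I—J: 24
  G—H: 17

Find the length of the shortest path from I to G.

19

Some routes from I to G:
I→H→G: 8 + 17 = 25
I→G: 24
I→J→G: 24 + 6 = 30
I→H→J→G: 8 + 5 + 6 = 19
I→H→K→J→G: 8 + 8 + 28 + 6 = 50
I→J→H→G: 24 + 5 + 17 = 46
Shortest: 19.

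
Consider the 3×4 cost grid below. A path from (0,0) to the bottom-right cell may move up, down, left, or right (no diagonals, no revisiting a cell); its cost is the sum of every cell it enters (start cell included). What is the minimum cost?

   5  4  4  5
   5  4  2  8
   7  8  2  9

Cheapest: (0,0) → (0,1) → (0,2) → (1,2) → (2,2) → (2,3)
  5 + 4 + 4 + 2 + 2 + 9 = 26

26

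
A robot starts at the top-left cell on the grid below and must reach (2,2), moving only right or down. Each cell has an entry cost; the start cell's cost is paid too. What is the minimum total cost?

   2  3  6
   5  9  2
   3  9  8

21

One optimal route is [0,0] → [0,1] → [0,2] → [1,2] → [2,2].
Its cost is 2 + 3 + 6 + 2 + 8 = 21.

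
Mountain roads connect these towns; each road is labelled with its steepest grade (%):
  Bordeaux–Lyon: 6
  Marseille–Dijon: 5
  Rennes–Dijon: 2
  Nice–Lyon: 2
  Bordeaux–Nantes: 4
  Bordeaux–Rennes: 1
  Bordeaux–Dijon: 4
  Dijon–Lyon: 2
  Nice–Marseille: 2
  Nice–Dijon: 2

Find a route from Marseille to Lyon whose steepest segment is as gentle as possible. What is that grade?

2

Some routes from Marseille to Lyon:
Marseille → Nice → Lyon: max(2, 2) = 2
Marseille → Nice → Dijon → Lyon: max(2, 2, 2) = 2
Marseille → Nice → Dijon → Rennes → Bordeaux → Lyon: max(2, 2, 2, 1, 6) = 6
Marseille → Nice → Dijon → Bordeaux → Lyon: max(2, 2, 4, 6) = 6
Marseille → Dijon → Nice → Lyon: max(5, 2, 2) = 5
Marseille → Dijon → Lyon: max(5, 2) = 5
The minimum achievable maximum is 2%.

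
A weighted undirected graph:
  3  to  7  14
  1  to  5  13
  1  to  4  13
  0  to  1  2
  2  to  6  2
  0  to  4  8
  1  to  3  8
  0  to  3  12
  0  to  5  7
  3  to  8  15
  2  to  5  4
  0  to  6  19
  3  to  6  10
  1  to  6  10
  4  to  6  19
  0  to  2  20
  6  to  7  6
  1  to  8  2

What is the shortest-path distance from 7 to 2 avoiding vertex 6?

35

Some routes from 7 to 2 avoiding 6:
7 -> 3 -> 1 -> 0 -> 5 -> 2: 14 + 8 + 2 + 7 + 4 = 35
7 -> 3 -> 1 -> 0 -> 2: 14 + 8 + 2 + 20 = 44
7 -> 3 -> 8 -> 1 -> 0 -> 5 -> 2: 14 + 15 + 2 + 2 + 7 + 4 = 44
7 -> 3 -> 1 -> 5 -> 2: 14 + 8 + 13 + 4 = 39
7 -> 3 -> 0 -> 5 -> 2: 14 + 12 + 7 + 4 = 37
Best route has total 35.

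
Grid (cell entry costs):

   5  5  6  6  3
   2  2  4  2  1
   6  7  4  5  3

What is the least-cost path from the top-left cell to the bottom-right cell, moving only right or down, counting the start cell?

Path [0,0]→[1,0]→[1,1]→[1,2]→[1,3]→[1,4]→[2,4]: 5 + 2 + 2 + 4 + 2 + 1 + 3 = 19.
For comparison, the top-then-right route costs 29.

19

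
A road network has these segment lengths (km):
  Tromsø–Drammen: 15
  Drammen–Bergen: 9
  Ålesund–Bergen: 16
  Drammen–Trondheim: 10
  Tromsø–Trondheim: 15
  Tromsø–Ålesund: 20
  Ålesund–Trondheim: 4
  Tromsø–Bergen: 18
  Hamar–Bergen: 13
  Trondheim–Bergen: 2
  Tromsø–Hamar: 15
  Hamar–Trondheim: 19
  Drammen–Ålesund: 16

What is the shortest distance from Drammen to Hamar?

Some routes from Drammen to Hamar:
Drammen - Tromsø - Hamar: 15 + 15 = 30
Drammen - Trondheim - Hamar: 10 + 19 = 29
Drammen - Bergen - Hamar: 9 + 13 = 22
Drammen - Trondheim - Bergen - Hamar: 10 + 2 + 13 = 25
Drammen - Bergen - Trondheim - Hamar: 9 + 2 + 19 = 30
Best route has total 22 km.

22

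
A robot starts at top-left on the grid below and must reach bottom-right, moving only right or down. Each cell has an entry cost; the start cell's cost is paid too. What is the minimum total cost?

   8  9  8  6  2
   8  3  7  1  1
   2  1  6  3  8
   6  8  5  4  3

35

Take [0,0]→[1,0]→[2,0]→[2,1]→[2,2]→[2,3]→[3,3]→[3,4] for a total of 8 + 8 + 2 + 1 + 6 + 3 + 4 + 3 = 35.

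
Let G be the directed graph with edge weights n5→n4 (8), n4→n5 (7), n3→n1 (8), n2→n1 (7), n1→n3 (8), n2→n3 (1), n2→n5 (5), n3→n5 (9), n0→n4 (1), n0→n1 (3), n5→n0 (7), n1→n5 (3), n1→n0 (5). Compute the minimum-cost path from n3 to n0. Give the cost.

13

Candidate routes:
n3-n5-n0: 9 + 7 = 16
n3-n1-n0: 8 + 5 = 13
n3-n1-n5-n0: 8 + 3 + 7 = 18
Shortest: 13.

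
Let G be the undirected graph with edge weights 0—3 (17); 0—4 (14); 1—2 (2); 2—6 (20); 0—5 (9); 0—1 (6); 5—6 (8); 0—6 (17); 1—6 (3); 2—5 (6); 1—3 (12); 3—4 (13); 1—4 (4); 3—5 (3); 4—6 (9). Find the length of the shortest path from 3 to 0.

12

Checking several routes:
3 -> 5 -> 2 -> 1 -> 0: 3 + 6 + 2 + 6 = 17
3 -> 5 -> 0: 3 + 9 = 12
3 -> 0: 17
3 -> 1 -> 0: 12 + 6 = 18
Shortest: 12.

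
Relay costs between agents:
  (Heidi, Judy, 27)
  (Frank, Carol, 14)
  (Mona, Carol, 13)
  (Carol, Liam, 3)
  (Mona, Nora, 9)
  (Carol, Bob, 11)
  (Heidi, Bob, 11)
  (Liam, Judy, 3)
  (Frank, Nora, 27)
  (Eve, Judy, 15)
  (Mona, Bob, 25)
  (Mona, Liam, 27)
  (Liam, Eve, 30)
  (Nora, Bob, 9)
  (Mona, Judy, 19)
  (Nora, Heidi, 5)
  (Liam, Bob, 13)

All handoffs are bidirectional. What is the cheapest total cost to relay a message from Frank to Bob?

Checking several routes:
Frank -> Nora -> Heidi -> Bob: 27 + 5 + 11 = 43
Frank -> Nora -> Bob: 27 + 9 = 36
Frank -> Carol -> Bob: 14 + 11 = 25
Frank -> Carol -> Liam -> Bob: 14 + 3 + 13 = 30
Best route has total 25.

25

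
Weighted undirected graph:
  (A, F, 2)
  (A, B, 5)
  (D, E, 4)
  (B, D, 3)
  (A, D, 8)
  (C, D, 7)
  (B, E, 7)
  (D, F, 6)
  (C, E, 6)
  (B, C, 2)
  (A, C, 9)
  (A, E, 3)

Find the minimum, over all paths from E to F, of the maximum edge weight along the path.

Comparing a few candidate routes:
E - C - B - D - F: max(6, 2, 3, 6) = 6
E - D - F: max(4, 6) = 6
E - D - B - A - F: max(4, 3, 5, 2) = 5
E - A - B - D - F: max(3, 5, 3, 6) = 6
E - C - B - A - F: max(6, 2, 5, 2) = 6
E - A - F: max(3, 2) = 3
The minimum achievable maximum is 3.

3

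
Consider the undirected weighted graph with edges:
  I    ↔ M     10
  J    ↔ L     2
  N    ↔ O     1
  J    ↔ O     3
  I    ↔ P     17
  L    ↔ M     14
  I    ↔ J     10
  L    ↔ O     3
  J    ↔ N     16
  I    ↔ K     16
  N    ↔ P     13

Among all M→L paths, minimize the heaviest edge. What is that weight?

Checking several routes:
M -> I -> J -> O -> L: max(10, 10, 3, 3) = 10
M -> I -> P -> N -> O -> L: max(10, 17, 13, 1, 3) = 17
M -> L: max(14) = 14
M -> I -> J -> N -> O -> L: max(10, 10, 16, 1, 3) = 16
M -> I -> J -> L: max(10, 10, 2) = 10
Smallest bottleneck: 10.

10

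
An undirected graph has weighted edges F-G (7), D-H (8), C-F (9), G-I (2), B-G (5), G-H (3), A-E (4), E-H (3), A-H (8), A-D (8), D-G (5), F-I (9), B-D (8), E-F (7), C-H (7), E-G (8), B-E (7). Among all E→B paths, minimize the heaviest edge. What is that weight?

A few of the E→B routes:
E → A → D → H → G → B: max(4, 8, 8, 3, 5) = 8
E → A → D → G → B: max(4, 8, 5, 5) = 8
E → H → G → B: max(3, 3, 5) = 5
E → F → G → B: max(7, 7, 5) = 7
E → B: max(7) = 7
Best route has worst link 5.

5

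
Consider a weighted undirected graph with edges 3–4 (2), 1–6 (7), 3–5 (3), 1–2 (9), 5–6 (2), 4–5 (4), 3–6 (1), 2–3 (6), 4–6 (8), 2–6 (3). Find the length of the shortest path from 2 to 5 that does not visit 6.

9

Candidate routes:
2→3→5: 6 + 3 = 9
2→3→4→5: 6 + 2 + 4 = 12
Best route has total 9.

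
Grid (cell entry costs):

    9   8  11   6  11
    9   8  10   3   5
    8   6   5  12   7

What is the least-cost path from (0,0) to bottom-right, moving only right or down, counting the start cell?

Cheapest: r0c0→r0c1→r0c2→r0c3→r1c3→r1c4→r2c4
  9 + 8 + 11 + 6 + 3 + 5 + 7 = 49
(Top row then right column would cost 57.)

49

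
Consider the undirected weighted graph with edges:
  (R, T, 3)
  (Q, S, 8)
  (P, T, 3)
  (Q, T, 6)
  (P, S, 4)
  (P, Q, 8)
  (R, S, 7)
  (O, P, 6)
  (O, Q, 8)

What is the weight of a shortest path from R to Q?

Checking several routes:
R-T-P-S-Q: 3 + 3 + 4 + 8 = 18
R-T-Q: 3 + 6 = 9
R-T-P-Q: 3 + 3 + 8 = 14
R-T-P-O-Q: 3 + 3 + 6 + 8 = 20
R-S-P-Q: 7 + 4 + 8 = 19
R-S-Q: 7 + 8 = 15
Best route has total 9.

9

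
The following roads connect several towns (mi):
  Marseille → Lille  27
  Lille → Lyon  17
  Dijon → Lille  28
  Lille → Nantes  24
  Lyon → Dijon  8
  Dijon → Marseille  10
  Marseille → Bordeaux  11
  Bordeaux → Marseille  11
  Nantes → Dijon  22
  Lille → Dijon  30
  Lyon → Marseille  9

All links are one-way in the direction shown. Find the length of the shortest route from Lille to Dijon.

25

Paths from Lille to Dijon:
Lille - Nantes - Dijon: 24 + 22 = 46
Lille - Dijon: 30
Lille - Lyon - Dijon: 17 + 8 = 25
The minimum is 25 mi.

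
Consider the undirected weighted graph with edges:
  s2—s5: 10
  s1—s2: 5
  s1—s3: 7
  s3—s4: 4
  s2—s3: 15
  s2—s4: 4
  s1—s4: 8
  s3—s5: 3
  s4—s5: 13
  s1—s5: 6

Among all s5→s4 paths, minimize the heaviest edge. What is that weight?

Comparing a few candidate routes:
s5 → s1 → s4: max(6, 8) = 8
s5 → s3 → s1 → s2 → s4: max(3, 7, 5, 4) = 7
s5 → s1 → s3 → s4: max(6, 7, 4) = 7
s5 → s3 → s4: max(3, 4) = 4
s5 → s1 → s2 → s4: max(6, 5, 4) = 6
s5 → s3 → s1 → s4: max(3, 7, 8) = 8
Best route has worst link 4.

4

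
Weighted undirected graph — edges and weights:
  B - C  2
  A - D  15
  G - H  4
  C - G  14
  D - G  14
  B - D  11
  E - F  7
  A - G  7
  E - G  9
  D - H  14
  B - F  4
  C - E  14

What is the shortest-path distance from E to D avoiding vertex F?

A few of the E→D routes:
E - C - B - D: 14 + 2 + 11 = 27
E - G - C - B - D: 9 + 14 + 2 + 11 = 36
E - G - D: 9 + 14 = 23
E - G - H - D: 9 + 4 + 14 = 27
E - G - A - D: 9 + 7 + 15 = 31
The minimum is 23.

23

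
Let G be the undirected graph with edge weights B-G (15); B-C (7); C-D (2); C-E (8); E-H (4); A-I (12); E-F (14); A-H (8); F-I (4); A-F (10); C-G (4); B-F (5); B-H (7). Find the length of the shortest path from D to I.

18

Checking several routes:
D → C → E → F → I: 2 + 8 + 14 + 4 = 28
D → C → B → F → I: 2 + 7 + 5 + 4 = 18
D → C → G → B → F → I: 2 + 4 + 15 + 5 + 4 = 30
Best route has total 18.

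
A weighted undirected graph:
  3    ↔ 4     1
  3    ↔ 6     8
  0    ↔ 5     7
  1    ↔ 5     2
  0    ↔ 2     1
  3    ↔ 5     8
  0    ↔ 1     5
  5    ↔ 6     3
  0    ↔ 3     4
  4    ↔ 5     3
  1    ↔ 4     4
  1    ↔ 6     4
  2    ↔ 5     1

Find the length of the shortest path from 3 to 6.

7

A few of the 3→6 routes:
3 - 4 - 5 - 6: 1 + 3 + 3 = 7
3 - 4 - 1 - 6: 1 + 4 + 4 = 9
3 - 0 - 2 - 5 - 6: 4 + 1 + 1 + 3 = 9
3 - 6: 8
Best route has total 7.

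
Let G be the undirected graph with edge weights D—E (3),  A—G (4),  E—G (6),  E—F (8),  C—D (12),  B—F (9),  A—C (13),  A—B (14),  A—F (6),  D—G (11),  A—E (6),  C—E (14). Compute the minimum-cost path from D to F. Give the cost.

11

Checking several routes:
D→E→G→A→F: 3 + 6 + 4 + 6 = 19
D→E→F: 3 + 8 = 11
D→E→A→F: 3 + 6 + 6 = 15
D→G→A→F: 11 + 4 + 6 = 21
Best route has total 11.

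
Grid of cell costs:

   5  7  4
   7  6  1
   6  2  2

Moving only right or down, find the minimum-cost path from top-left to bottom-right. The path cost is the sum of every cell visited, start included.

Best path: (0,0) → (0,1) → (0,2) → (1,2) → (2,2)
Cost: 5 + 7 + 4 + 1 + 2 = 19

19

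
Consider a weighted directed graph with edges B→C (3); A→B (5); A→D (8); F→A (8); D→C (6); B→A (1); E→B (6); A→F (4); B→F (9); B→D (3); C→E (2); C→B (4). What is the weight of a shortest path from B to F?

Routes from B to F:
B - A - F: 1 + 4 = 5
B - F: 9
Shortest: 5.

5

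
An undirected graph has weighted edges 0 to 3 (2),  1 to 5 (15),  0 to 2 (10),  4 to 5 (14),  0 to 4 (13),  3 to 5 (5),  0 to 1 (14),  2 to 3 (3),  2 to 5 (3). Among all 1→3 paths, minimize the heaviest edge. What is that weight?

A few of the 1→3 routes:
1 → 0 → 3: max(14, 2) = 14
1 → 0 → 2 → 3: max(14, 10, 3) = 14
1 → 0 → 4 → 5 → 3: max(14, 13, 14, 5) = 14
1 → 0 → 4 → 5 → 2 → 3: max(14, 13, 14, 3, 3) = 14
1 → 0 → 2 → 5 → 3: max(14, 10, 3, 5) = 14
Smallest bottleneck: 14.

14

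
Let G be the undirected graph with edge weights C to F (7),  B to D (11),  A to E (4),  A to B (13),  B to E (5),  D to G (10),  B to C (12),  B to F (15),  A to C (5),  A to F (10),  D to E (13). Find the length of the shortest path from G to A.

A few of the G→A routes:
G -> D -> E -> B -> A: 10 + 13 + 5 + 13 = 41
G -> D -> E -> B -> C -> A: 10 + 13 + 5 + 12 + 5 = 45
G -> D -> B -> A: 10 + 11 + 13 = 34
G -> D -> B -> E -> A: 10 + 11 + 5 + 4 = 30
G -> D -> E -> A: 10 + 13 + 4 = 27
G -> D -> B -> C -> A: 10 + 11 + 12 + 5 = 38
Best route has total 27.

27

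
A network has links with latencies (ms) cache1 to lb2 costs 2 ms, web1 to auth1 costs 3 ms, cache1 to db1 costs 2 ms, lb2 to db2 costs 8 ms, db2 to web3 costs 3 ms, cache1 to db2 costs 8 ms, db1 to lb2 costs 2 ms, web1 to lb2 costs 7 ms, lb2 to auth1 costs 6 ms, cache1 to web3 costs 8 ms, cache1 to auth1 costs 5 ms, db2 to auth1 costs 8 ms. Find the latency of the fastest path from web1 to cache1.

8

Comparing a few candidate routes:
web1→lb2→cache1: 7 + 2 = 9
web1→auth1→cache1: 3 + 5 = 8
web1→lb2→db1→cache1: 7 + 2 + 2 = 11
Best route has total 8 ms.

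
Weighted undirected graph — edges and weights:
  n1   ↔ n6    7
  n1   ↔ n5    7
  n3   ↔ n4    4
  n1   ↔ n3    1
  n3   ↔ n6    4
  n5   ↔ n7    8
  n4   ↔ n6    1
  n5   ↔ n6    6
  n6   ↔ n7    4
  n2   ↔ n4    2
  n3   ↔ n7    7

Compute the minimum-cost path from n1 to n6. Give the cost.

5

A few of the n1→n6 routes:
n1→n3→n6: 1 + 4 = 5
n1→n6: 7
n1→n3→n4→n6: 1 + 4 + 1 = 6
Best route has total 5.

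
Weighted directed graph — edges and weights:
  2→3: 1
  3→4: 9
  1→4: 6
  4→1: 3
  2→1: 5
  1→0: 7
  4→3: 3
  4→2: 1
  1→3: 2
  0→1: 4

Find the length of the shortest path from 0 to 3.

6

Paths from 0 to 3:
0-1-4-2-3: 4 + 6 + 1 + 1 = 12
0-1-4-3: 4 + 6 + 3 = 13
0-1-3: 4 + 2 = 6
Best route has total 6.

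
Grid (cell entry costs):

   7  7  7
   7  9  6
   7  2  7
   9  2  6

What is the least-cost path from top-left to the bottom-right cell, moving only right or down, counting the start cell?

31

Best path: (0,0) → (1,0) → (2,0) → (2,1) → (3,1) → (3,2)
Cost: 7 + 7 + 7 + 2 + 2 + 6 = 31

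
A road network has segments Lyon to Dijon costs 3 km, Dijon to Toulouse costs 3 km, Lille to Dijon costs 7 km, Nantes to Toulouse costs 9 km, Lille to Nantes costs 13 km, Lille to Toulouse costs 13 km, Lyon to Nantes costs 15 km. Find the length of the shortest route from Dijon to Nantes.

12

Candidate routes:
Dijon → Lille → Nantes: 7 + 13 = 20
Dijon → Lyon → Nantes: 3 + 15 = 18
Dijon → Toulouse → Nantes: 3 + 9 = 12
Dijon → Lille → Toulouse → Nantes: 7 + 13 + 9 = 29
Dijon → Toulouse → Lille → Nantes: 3 + 13 + 13 = 29
Best route has total 12 km.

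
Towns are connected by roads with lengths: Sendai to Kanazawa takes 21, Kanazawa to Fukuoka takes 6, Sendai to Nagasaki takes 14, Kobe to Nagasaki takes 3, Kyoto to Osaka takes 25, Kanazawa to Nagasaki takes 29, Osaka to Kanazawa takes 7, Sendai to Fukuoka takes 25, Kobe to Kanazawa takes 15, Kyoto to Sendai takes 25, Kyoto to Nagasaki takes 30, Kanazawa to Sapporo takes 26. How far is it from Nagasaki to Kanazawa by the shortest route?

18

Some routes from Nagasaki to Kanazawa:
Nagasaki→Kanazawa: 29
Nagasaki→Sendai→Kanazawa: 14 + 21 = 35
Nagasaki→Kyoto→Osaka→Kanazawa: 30 + 25 + 7 = 62
Nagasaki→Kobe→Kanazawa: 3 + 15 = 18
Nagasaki→Sendai→Fukuoka→Kanazawa: 14 + 25 + 6 = 45
The minimum is 18.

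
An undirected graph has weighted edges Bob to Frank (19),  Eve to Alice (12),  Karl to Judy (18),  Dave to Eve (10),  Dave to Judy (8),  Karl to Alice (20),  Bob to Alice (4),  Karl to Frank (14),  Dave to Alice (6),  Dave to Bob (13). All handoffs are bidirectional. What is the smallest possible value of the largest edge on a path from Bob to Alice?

4

Comparing a few candidate routes:
Bob -> Dave -> Alice: max(13, 6) = 13
Bob -> Dave -> Eve -> Alice: max(13, 10, 12) = 13
Bob -> Alice: max(4) = 4
Bob -> Frank -> Karl -> Judy -> Dave -> Alice: max(19, 14, 18, 8, 6) = 19
Smallest bottleneck: 4.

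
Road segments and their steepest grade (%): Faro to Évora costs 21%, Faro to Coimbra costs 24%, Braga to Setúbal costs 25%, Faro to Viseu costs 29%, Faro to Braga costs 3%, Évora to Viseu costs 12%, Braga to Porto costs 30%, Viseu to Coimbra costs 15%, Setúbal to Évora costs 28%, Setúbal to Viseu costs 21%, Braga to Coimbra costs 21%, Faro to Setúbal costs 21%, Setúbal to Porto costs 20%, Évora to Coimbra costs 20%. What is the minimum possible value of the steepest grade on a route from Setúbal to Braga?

Checking several routes:
Setúbal - Viseu - Coimbra - Braga: max(21, 15, 21) = 21
Setúbal - Viseu - Évora - Faro - Braga: max(21, 12, 21, 3) = 21
Setúbal - Viseu - Évora - Coimbra - Braga: max(21, 12, 20, 21) = 21
The minimum achievable maximum is 21%.

21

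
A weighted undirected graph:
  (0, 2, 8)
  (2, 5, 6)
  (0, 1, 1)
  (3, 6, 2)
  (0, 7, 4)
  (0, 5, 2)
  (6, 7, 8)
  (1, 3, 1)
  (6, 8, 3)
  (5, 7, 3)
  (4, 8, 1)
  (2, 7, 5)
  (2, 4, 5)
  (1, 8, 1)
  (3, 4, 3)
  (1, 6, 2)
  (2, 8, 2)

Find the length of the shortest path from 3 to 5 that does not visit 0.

10

Comparing a few candidate routes:
3 -> 4 -> 8 -> 2 -> 5: 3 + 1 + 2 + 6 = 12
3 -> 1 -> 8 -> 2 -> 5: 1 + 1 + 2 + 6 = 10
3 -> 6 -> 8 -> 2 -> 5: 2 + 3 + 2 + 6 = 13
3 -> 1 -> 8 -> 2 -> 7 -> 5: 1 + 1 + 2 + 5 + 3 = 12
Shortest: 10.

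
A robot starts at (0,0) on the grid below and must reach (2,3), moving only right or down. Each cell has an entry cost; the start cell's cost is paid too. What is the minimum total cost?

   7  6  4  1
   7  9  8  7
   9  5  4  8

Path [0,0] [0,1] [0,2] [0,3] [1,3] [2,3]: 7 + 6 + 4 + 1 + 7 + 8 = 33.

33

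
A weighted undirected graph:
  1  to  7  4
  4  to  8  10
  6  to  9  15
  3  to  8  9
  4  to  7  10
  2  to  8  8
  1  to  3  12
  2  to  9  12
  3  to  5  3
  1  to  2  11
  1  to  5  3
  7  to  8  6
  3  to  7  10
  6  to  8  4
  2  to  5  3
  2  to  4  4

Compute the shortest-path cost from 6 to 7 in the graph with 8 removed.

A few of the 6→7 routes:
6 -> 9 -> 2 -> 1 -> 7: 15 + 12 + 11 + 4 = 42
6 -> 9 -> 2 -> 4 -> 7: 15 + 12 + 4 + 10 = 41
6 -> 9 -> 2 -> 5 -> 1 -> 7: 15 + 12 + 3 + 3 + 4 = 37
The minimum is 37.

37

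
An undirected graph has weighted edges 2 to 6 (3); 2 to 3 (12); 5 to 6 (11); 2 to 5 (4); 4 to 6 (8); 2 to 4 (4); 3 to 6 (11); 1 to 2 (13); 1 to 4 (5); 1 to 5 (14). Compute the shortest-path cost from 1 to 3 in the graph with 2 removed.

Routes from 1 to 3 avoiding 2:
1→4→6→3: 5 + 8 + 11 = 24
1→5→6→3: 14 + 11 + 11 = 36
Best route has total 24.

24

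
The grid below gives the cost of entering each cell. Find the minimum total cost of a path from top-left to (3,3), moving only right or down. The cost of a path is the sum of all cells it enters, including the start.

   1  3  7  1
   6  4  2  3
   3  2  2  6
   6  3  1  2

15

Cheapest: [0,0] → [0,1] → [1,1] → [1,2] → [2,2] → [3,2] → [3,3]
  1 + 3 + 4 + 2 + 2 + 1 + 2 = 15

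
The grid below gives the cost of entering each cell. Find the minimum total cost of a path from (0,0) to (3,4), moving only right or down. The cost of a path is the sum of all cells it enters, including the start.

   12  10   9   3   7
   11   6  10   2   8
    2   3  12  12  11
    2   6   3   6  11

Best path: r0c0 -> r1c0 -> r2c0 -> r3c0 -> r3c1 -> r3c2 -> r3c3 -> r3c4
Cost: 12 + 11 + 2 + 2 + 6 + 3 + 6 + 11 = 53
For comparison, the top-then-right route costs 71.

53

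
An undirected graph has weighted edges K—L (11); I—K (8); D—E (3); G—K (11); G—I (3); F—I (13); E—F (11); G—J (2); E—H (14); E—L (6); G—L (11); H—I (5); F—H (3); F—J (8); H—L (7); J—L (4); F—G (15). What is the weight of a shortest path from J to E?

10

Comparing a few candidate routes:
J -> F -> E: 8 + 11 = 19
J -> L -> E: 4 + 6 = 10
J -> G -> L -> E: 2 + 11 + 6 = 19
Best route has total 10.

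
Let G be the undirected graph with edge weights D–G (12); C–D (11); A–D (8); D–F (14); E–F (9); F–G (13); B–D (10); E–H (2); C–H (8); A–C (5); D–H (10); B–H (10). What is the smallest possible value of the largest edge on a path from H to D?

Comparing a few candidate routes:
H-B-D: max(10, 10) = 10
H-C-D: max(8, 11) = 11
H-E-F-G-D: max(2, 9, 13, 12) = 13
H-C-A-D: max(8, 5, 8) = 8
H-D: max(10) = 10
Smallest bottleneck: 8.

8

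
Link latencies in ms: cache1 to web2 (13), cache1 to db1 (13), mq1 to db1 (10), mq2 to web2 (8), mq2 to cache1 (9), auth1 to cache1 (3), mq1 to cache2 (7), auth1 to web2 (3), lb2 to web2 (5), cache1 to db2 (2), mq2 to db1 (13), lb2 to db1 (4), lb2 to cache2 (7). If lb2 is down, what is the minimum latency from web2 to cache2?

Routes from web2 to cache2 avoiding lb2:
web2-auth1-cache1-db1-mq1-cache2: 3 + 3 + 13 + 10 + 7 = 36
web2-auth1-cache1-mq2-db1-mq1-cache2: 3 + 3 + 9 + 13 + 10 + 7 = 45
web2-mq2-db1-mq1-cache2: 8 + 13 + 10 + 7 = 38
web2-cache1-db1-mq1-cache2: 13 + 13 + 10 + 7 = 43
web2-cache1-mq2-db1-mq1-cache2: 13 + 9 + 13 + 10 + 7 = 52
web2-mq2-cache1-db1-mq1-cache2: 8 + 9 + 13 + 10 + 7 = 47
Shortest: 36 ms.

36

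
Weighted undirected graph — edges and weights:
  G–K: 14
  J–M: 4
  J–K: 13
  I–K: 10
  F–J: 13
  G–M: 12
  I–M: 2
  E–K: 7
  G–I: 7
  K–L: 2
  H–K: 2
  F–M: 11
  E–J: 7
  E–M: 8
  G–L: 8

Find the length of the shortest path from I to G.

7

Checking several routes:
I-M-G: 2 + 12 = 14
I-K-L-G: 10 + 2 + 8 = 20
I-M-E-K-L-G: 2 + 8 + 7 + 2 + 8 = 27
I-G: 7
I-K-G: 10 + 14 = 24
Shortest: 7.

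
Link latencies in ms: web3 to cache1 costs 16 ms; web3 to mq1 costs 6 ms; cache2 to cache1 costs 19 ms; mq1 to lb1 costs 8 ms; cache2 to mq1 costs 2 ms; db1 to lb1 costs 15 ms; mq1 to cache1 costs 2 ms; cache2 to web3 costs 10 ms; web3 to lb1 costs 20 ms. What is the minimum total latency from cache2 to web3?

8

Some routes from cache2 to web3:
cache2 - mq1 - web3: 2 + 6 = 8
cache2 - mq1 - cache1 - web3: 2 + 2 + 16 = 20
cache2 - web3: 10
The minimum is 8 ms.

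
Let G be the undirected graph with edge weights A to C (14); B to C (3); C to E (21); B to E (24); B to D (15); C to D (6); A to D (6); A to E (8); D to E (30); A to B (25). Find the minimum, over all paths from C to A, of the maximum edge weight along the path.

Checking several routes:
C→D→A: max(6, 6) = 6
C→A: max(14) = 14
C→B→D→A: max(3, 15, 6) = 15
C→E→A: max(21, 8) = 21
Best route has worst link 6.

6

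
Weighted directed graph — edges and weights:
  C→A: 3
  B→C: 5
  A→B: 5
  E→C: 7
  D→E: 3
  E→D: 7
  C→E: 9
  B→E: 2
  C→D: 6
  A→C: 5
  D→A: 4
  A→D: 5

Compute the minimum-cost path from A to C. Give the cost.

5

Routes from A to C:
A→D→E→C: 5 + 3 + 7 = 15
A→B→E→C: 5 + 2 + 7 = 14
A→C: 5
A→B→C: 5 + 5 = 10
Shortest: 5.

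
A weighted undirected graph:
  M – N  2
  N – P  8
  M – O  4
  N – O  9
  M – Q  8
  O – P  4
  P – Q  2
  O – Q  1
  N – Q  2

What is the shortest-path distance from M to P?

6

Some routes from M to P:
M-O-P: 4 + 4 = 8
M-O-Q-P: 4 + 1 + 2 = 7
M-N-Q-P: 2 + 2 + 2 = 6
Best route has total 6.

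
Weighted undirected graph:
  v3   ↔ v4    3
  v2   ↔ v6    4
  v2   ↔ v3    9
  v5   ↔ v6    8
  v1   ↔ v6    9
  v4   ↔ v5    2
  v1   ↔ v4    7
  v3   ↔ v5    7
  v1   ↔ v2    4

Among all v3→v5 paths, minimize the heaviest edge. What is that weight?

3

Comparing a few candidate routes:
v3-v4-v1-v2-v6-v5: max(3, 7, 4, 4, 8) = 8
v3-v5: max(7) = 7
v3-v2-v1-v6-v5: max(9, 4, 9, 8) = 9
v3-v4-v5: max(3, 2) = 3
v3-v2-v1-v4-v5: max(9, 4, 7, 2) = 9
v3-v2-v6-v1-v4-v5: max(9, 4, 9, 7, 2) = 9
Smallest bottleneck: 3.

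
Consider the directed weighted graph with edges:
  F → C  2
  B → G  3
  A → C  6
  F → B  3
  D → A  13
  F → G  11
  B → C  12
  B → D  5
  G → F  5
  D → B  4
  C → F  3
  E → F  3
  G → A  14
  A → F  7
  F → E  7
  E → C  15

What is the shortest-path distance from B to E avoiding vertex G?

22

Paths from B to E avoiding G:
B→D→A→C→F→E: 5 + 13 + 6 + 3 + 7 = 34
B→C→F→E: 12 + 3 + 7 = 22
B→D→A→F→E: 5 + 13 + 7 + 7 = 32
Best route has total 22.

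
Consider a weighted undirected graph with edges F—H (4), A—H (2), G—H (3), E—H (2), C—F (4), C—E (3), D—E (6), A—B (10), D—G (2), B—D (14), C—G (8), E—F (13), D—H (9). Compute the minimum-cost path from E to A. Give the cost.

4

Comparing a few candidate routes:
E - C - F - H - A: 3 + 4 + 4 + 2 = 13
E - H - A: 2 + 2 = 4
E - D - G - H - A: 6 + 2 + 3 + 2 = 13
Best route has total 4.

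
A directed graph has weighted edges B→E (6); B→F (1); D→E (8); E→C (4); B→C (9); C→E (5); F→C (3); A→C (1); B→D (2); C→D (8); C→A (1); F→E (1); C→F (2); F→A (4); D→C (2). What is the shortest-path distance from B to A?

5

Checking several routes:
B -> F -> A: 1 + 4 = 5
B -> D -> C -> F -> A: 2 + 2 + 2 + 4 = 10
B -> F -> E -> C -> A: 1 + 1 + 4 + 1 = 7
B -> F -> C -> A: 1 + 3 + 1 = 5
B -> D -> C -> A: 2 + 2 + 1 = 5
Best route has total 5.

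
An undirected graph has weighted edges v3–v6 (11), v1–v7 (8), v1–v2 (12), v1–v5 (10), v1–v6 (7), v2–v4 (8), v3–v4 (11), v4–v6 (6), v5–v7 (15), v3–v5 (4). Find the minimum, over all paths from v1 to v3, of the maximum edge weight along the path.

10

Candidate routes:
v1 -> v7 -> v5 -> v3: max(8, 15, 4) = 15
v1 -> v6 -> v4 -> v3: max(7, 6, 11) = 11
v1 -> v2 -> v4 -> v3: max(12, 8, 11) = 12
v1 -> v2 -> v4 -> v6 -> v3: max(12, 8, 6, 11) = 12
v1 -> v6 -> v3: max(7, 11) = 11
v1 -> v5 -> v3: max(10, 4) = 10
Best route has worst link 10.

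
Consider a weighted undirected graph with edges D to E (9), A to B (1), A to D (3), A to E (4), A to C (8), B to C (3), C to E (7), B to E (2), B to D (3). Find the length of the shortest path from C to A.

4

Checking several routes:
C → B → A: 3 + 1 = 4
C → A: 8
C → B → D → A: 3 + 3 + 3 = 9
C → B → E → A: 3 + 2 + 4 = 9
Shortest: 4.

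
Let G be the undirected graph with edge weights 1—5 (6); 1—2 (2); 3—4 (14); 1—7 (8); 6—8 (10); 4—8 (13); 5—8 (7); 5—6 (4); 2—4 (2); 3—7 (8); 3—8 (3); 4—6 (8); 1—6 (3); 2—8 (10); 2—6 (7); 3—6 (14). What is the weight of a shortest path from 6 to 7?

Some routes from 6 to 7:
6 - 2 - 1 - 7: 7 + 2 + 8 = 17
6 - 5 - 1 - 7: 4 + 6 + 8 = 18
6 - 1 - 7: 3 + 8 = 11
Shortest: 11.

11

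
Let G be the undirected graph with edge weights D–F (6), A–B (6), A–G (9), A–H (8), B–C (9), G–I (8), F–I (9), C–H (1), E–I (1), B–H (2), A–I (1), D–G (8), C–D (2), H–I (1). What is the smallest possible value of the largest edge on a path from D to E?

2

Comparing a few candidate routes:
D-C-H-I-E: max(2, 1, 1, 1) = 2
D-C-H-A-I-E: max(2, 1, 8, 1, 1) = 8
D-G-I-E: max(8, 8, 1) = 8
D-C-H-B-A-I-E: max(2, 1, 2, 6, 1, 1) = 6
The minimum achievable maximum is 2.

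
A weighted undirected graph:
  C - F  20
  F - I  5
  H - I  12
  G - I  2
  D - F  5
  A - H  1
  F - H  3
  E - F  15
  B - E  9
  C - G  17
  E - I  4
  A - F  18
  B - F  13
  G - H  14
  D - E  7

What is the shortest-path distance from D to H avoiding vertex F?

Candidate routes:
D-E-I-H: 7 + 4 + 12 = 23
D-E-I-G-H: 7 + 4 + 2 + 14 = 27
Best route has total 23.

23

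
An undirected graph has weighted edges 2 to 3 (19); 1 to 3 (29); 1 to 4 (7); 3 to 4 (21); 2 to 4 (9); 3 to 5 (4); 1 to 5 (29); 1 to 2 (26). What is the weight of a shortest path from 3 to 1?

A few of the 3→1 routes:
3 → 5 → 1: 4 + 29 = 33
3 → 4 → 1: 21 + 7 = 28
3 → 1: 29
3 → 2 → 4 → 1: 19 + 9 + 7 = 35
Shortest: 28.

28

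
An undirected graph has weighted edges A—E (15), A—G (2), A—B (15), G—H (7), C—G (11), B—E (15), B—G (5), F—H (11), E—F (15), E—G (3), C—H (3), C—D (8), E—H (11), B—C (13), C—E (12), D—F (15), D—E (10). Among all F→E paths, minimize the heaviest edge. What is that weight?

A few of the F→E routes:
F -> H -> E: max(11, 11) = 11
F -> H -> G -> C -> D -> E: max(11, 7, 11, 8, 10) = 11
F -> H -> G -> E: max(11, 7, 3) = 11
Best route has worst link 11.

11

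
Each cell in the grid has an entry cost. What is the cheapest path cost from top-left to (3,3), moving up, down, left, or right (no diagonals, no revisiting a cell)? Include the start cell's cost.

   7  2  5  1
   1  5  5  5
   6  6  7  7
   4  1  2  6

27

Cheapest: (0,0) (1,0) (2,0) (3,0) (3,1) (3,2) (3,3)
  7 + 1 + 6 + 4 + 1 + 2 + 6 = 27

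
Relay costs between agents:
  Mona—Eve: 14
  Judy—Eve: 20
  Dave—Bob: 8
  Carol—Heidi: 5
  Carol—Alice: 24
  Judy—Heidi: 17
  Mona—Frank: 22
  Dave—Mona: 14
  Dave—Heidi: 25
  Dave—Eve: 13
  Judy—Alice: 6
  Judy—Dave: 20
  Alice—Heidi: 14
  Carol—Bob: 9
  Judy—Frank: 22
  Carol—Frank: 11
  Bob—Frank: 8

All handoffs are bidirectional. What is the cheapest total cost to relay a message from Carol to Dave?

A few of the Carol→Dave routes:
Carol-Frank-Mona-Dave: 11 + 22 + 14 = 47
Carol-Heidi-Alice-Judy-Dave: 5 + 14 + 6 + 20 = 45
Carol-Frank-Bob-Dave: 11 + 8 + 8 = 27
Carol-Heidi-Judy-Dave: 5 + 17 + 20 = 42
Carol-Bob-Dave: 9 + 8 = 17
Carol-Heidi-Dave: 5 + 25 = 30
Shortest: 17.

17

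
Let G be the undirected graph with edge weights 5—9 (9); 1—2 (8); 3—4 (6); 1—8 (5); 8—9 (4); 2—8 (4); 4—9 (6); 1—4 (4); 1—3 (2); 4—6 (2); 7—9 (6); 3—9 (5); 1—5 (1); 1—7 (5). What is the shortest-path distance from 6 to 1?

6

A few of the 6→1 routes:
6 -> 4 -> 9 -> 8 -> 1: 2 + 6 + 4 + 5 = 17
6 -> 4 -> 3 -> 1: 2 + 6 + 2 = 10
6 -> 4 -> 1: 2 + 4 = 6
6 -> 4 -> 9 -> 3 -> 1: 2 + 6 + 5 + 2 = 15
Best route has total 6.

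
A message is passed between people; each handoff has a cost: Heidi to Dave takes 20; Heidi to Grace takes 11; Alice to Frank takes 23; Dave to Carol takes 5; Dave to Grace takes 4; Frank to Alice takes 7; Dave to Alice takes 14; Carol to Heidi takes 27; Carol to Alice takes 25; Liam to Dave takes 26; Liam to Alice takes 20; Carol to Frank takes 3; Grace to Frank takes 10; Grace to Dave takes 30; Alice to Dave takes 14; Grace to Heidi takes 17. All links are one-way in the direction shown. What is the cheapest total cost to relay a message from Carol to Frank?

3

A few of the Carol→Frank routes:
Carol - Frank: 3
Carol - Heidi - Grace - Frank: 27 + 11 + 10 = 48
Carol - Alice - Frank: 25 + 23 = 48
Shortest: 3.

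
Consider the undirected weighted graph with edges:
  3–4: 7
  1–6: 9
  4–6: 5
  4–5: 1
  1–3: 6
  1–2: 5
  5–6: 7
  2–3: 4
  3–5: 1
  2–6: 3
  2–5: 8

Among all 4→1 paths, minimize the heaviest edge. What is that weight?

5

Checking several routes:
4→6→2→1: max(5, 3, 5) = 5
4→6→2→3→1: max(5, 3, 4, 6) = 6
4→5→3→2→1: max(1, 1, 4, 5) = 5
Smallest bottleneck: 5.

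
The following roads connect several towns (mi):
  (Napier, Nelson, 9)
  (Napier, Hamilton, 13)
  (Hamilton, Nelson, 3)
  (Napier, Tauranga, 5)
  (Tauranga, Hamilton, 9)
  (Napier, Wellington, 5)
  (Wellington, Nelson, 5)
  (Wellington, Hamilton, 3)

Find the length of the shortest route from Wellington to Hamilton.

Some routes from Wellington to Hamilton:
Wellington→Hamilton: 3
Wellington→Napier→Nelson→Hamilton: 5 + 9 + 3 = 17
Wellington→Nelson→Hamilton: 5 + 3 = 8
The minimum is 3 mi.

3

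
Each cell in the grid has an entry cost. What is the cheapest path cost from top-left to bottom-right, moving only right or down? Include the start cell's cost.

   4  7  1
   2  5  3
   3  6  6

20

One optimal route is r0c0 r1c0 r1c1 r1c2 r2c2.
Its cost is 4 + 2 + 5 + 3 + 6 = 20.
For comparison, the top-then-right route costs 21.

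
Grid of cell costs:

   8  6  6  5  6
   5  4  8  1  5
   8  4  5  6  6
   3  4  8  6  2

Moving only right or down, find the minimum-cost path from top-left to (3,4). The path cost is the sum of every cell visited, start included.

39

Take [0,0]→[0,1]→[0,2]→[0,3]→[1,3]→[1,4]→[2,4]→[3,4] for a total of 8 + 6 + 6 + 5 + 1 + 5 + 6 + 2 = 39.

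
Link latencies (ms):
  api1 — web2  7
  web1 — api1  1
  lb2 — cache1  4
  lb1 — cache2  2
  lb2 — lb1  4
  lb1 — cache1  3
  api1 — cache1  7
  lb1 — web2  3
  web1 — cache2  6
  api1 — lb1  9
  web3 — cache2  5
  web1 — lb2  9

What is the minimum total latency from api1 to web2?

Some routes from api1 to web2:
api1 - lb1 - web2: 9 + 3 = 12
api1 - web1 - cache2 - lb1 - web2: 1 + 6 + 2 + 3 = 12
api1 - web2: 7
The minimum is 7 ms.

7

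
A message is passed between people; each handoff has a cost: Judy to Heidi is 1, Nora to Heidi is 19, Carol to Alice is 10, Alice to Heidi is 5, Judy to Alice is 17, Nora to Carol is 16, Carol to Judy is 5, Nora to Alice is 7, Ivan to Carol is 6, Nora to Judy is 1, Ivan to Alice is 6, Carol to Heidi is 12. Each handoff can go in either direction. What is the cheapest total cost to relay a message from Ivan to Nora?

12

A few of the Ivan→Nora routes:
Ivan - Carol - Heidi - Judy - Nora: 6 + 12 + 1 + 1 = 20
Ivan - Alice - Heidi - Judy - Nora: 6 + 5 + 1 + 1 = 13
Ivan - Carol - Judy - Nora: 6 + 5 + 1 = 12
Ivan - Alice - Nora: 6 + 7 = 13
Best route has total 12.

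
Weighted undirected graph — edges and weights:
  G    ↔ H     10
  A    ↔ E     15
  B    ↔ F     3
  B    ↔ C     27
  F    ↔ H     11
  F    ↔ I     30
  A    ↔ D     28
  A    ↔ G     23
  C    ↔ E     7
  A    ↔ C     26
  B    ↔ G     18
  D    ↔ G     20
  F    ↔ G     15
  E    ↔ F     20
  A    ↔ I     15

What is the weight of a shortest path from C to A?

Some routes from C to A:
C -> E -> A: 7 + 15 = 22
C -> A: 26
C -> B -> G -> A: 27 + 18 + 23 = 68
C -> E -> F -> G -> A: 7 + 20 + 15 + 23 = 65
C -> B -> F -> E -> A: 27 + 3 + 20 + 15 = 65
C -> B -> F -> G -> A: 27 + 3 + 15 + 23 = 68
The minimum is 22.

22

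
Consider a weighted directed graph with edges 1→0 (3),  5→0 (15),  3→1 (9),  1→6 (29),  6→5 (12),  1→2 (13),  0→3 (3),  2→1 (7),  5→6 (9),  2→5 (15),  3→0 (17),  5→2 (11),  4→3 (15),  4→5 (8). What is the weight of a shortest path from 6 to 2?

23

Routes from 6 to 2:
6 - 5 - 2: 12 + 11 = 23
6 - 5 - 0 - 3 - 1 - 2: 12 + 15 + 3 + 9 + 13 = 52
Shortest: 23.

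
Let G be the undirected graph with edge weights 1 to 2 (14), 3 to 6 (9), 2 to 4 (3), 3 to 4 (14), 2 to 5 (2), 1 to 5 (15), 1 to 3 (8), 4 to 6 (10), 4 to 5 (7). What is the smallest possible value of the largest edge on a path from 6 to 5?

10

Comparing a few candidate routes:
6 -> 4 -> 2 -> 5: max(10, 3, 2) = 10
6 -> 4 -> 5: max(10, 7) = 10
6 -> 4 -> 3 -> 1 -> 2 -> 5: max(10, 14, 8, 14, 2) = 14
6 -> 3 -> 1 -> 2 -> 4 -> 5: max(9, 8, 14, 3, 7) = 14
Best route has worst link 10.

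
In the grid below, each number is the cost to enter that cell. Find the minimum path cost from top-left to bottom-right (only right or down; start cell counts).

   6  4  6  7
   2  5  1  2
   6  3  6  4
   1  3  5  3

23

Cheapest: [0,0] -> [1,0] -> [1,1] -> [1,2] -> [1,3] -> [2,3] -> [3,3]
  6 + 2 + 5 + 1 + 2 + 4 + 3 = 23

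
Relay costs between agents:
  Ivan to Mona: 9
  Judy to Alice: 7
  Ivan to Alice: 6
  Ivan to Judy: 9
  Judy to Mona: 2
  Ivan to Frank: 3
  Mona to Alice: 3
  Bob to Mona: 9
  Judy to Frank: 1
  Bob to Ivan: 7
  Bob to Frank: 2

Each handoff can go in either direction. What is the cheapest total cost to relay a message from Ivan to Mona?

6

Some routes from Ivan to Mona:
Ivan → Alice → Mona: 6 + 3 = 9
Ivan → Frank → Judy → Mona: 3 + 1 + 2 = 6
Ivan → Mona: 9
The minimum is 6.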